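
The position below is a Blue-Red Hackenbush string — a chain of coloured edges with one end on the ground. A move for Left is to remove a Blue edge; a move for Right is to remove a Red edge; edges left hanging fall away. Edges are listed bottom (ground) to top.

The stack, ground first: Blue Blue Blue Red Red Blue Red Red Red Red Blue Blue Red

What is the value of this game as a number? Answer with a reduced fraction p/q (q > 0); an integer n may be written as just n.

2317/1024

Build v(s[:k]) for k = 1..13, string s = Blue Blue Blue Red Red Blue Red Red Red Red Blue Blue Red.
step 1: add Blue to get B; options L={ 0 } R={ · } => 1
step 2: add Blue to get BB; options L={ 0 1 } R={ · } => 2
step 3: add Blue to get BBB; options L={ 0 1 2 } R={ · } => 3
step 4: add Red to get BBBR; options L={ 0 1 2 } R={ 3 } => 5/2
step 5: add Red to get BBBRR; options L={ 0 1 2 } R={ 5/2 3 } => 9/4
step 6: add Blue to get BBBRRB; options L={ 0 1 2 9/4 } R={ 5/2 3 } => 19/8
step 7: add Red to get BBBRRBR; options L={ 0 1 2 9/4 } R={ 19/8 5/2 3 } => 37/16
step 8: add Red to get BBBRRBRR; options L={ 0 1 2 9/4 } R={ 37/16 19/8 5/2 3 } => 73/32
step 9: add Red to get BBBRRBRRR; options L={ 0 1 2 9/4 } R={ 73/32 37/16 19/8 5/2 3 } => 145/64
step 10: add Red to get BBBRRBRRRR; options L={ 0 1 2 9/4 } R={ 145/64 73/32 37/16 19/8 5/2 3 } => 289/128
step 11: add Blue to get BBBRRBRRRRB; options L={ 0 1 2 9/4 289/128 } R={ 145/64 73/32 37/16 19/8 5/2 3 } => 579/256
step 12: add Blue to get BBBRRBRRRRBB; options L={ 0 1 2 9/4 289/128 579/256 } R={ 145/64 73/32 37/16 19/8 5/2 3 } => 1159/512
step 13: add Red to get BBBRRBRRRRBBR; options L={ 0 1 2 9/4 289/128 579/256 } R={ 1159/512 145/64 73/32 37/16 19/8 5/2 3 } => 2317/1024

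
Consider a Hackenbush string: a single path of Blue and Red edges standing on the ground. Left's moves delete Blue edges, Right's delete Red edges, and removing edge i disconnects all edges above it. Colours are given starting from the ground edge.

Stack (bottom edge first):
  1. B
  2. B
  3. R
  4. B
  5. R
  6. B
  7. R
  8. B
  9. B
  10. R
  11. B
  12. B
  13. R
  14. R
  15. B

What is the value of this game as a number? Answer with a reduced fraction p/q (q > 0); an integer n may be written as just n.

step 1: add B to get B; options L={ 0 } R={ none } gives 1
step 2: add B to get BB; options L={ 0; 1 } R={ none } gives 2
step 3: add R to get BBR; options L={ 0; 1 } R={ 2 } gives 3/2
step 4: add B to get BBRB; options L={ 0; 1; 3/2 } R={ 2 } gives 7/4
step 5: add R to get BBRBR; options L={ 0; 1; 3/2 } R={ 7/4; 2 } gives 13/8
step 6: add B to get BBRBRB; options L={ 0; 1; 3/2; 13/8 } R={ 7/4; 2 } gives 27/16
step 7: add R to get BBRBRBR; options L={ 0; 1; 3/2; 13/8 } R={ 27/16; 7/4; 2 } gives 53/32
step 8: add B to get BBRBRBRB; options L={ 0; 1; 3/2; 13/8; 53/32 } R={ 27/16; 7/4; 2 } gives 107/64
step 9: add B to get BBRBRBRBB; options L={ 0; 1; 3/2; 13/8; 53/32; 107/64 } R={ 27/16; 7/4; 2 } gives 215/128
step 10: add R to get BBRBRBRBBR; options L={ 0; 1; 3/2; 13/8; 53/32; 107/64 } R={ 215/128; 27/16; 7/4; 2 } gives 429/256
step 11: add B to get BBRBRBRBBRB; options L={ 0; 1; 3/2; 13/8; 53/32; 107/64; 429/256 } R={ 215/128; 27/16; 7/4; 2 } gives 859/512
step 12: add B to get BBRBRBRBBRBB; options L={ 0; 1; 3/2; 13/8; 53/32; 107/64; 429/256; 859/512 } R={ 215/128; 27/16; 7/4; 2 } gives 1719/1024
step 13: add R to get BBRBRBRBBRBBR; options L={ 0; 1; 3/2; 13/8; 53/32; 107/64; 429/256; 859/512 } R={ 1719/1024; 215/128; 27/16; 7/4; 2 } gives 3437/2048
step 14: add R to get BBRBRBRBBRBBRR; options L={ 0; 1; 3/2; 13/8; 53/32; 107/64; 429/256; 859/512 } R={ 3437/2048; 1719/1024; 215/128; 27/16; 7/4; 2 } gives 6873/4096
step 15: add B to get BBRBRBRBBRBBRRB; options L={ 0; 1; 3/2; 13/8; 53/32; 107/64; 429/256; 859/512; 6873/4096 } R={ 3437/2048; 1719/1024; 215/128; 27/16; 7/4; 2 } gives 13747/8192

13747/8192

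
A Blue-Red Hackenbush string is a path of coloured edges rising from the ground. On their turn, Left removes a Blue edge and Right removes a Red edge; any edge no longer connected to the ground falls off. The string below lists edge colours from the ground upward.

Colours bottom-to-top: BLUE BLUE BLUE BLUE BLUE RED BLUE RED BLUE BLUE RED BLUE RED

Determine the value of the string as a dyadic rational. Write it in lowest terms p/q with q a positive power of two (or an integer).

1 of 13 · B · max L 0 · min R +∞ => 1
2 of 13 · BB · max L 1 · min R +∞ => 2
3 of 13 · BBB · max L 2 · min R +∞ => 3
4 of 13 · BBBB · max L 3 · min R +∞ => 4
5 of 13 · BBBBB · max L 4 · min R +∞ => 5
6 of 13 · BBBBBR · max L 4 · min R 5 => 9/2
7 of 13 · BBBBBRB · max L 9/2 · min R 5 => 19/4
8 of 13 · BBBBBRBR · max L 9/2 · min R 19/4 => 37/8
9 of 13 · BBBBBRBRB · max L 37/8 · min R 19/4 => 75/16
10 of 13 · BBBBBRBRBB · max L 75/16 · min R 19/4 => 151/32
11 of 13 · BBBBBRBRBBR · max L 75/16 · min R 151/32 => 301/64
12 of 13 · BBBBBRBRBBRB · max L 301/64 · min R 151/32 => 603/128
13 of 13 · BBBBBRBRBBRBR · max L 301/64 · min R 603/128 => 1205/256

1205/256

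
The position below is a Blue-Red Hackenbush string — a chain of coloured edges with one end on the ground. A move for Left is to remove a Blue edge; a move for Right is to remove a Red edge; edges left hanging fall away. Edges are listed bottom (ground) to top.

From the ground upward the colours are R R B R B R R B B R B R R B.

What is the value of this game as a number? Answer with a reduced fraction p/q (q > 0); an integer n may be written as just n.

Recurse on prefixes of the 14-edge string R R B R B R R B B R B R R B:
R: Left { — }, Right { 0 } ⇒ simplest -1
RR: Left { — }, Right { -1, 0 } ⇒ simplest -2
RRB: Left { -2 }, Right { -1, 0 } ⇒ simplest -3/2
RRBR: Left { -2 }, Right { -3/2, -1, 0 } ⇒ simplest -7/4
RRBRB: Left { -2, -7/4 }, Right { -3/2, -1, 0 } ⇒ simplest -13/8
RRBRBR: Left { -2, -7/4 }, Right { -13/8, -3/2, -1, 0 } ⇒ simplest -27/16
RRBRBRR: Left { -2, -7/4 }, Right { -27/16, -13/8, -3/2, -1, 0 } ⇒ simplest -55/32
RRBRBRRB: Left { -2, -7/4, -55/32 }, Right { -27/16, -13/8, -3/2, -1, 0 } ⇒ simplest -109/64
RRBRBRRBB: Left { -2, -7/4, -55/32, -109/64 }, Right { -27/16, -13/8, -3/2, -1, 0 } ⇒ simplest -217/128
RRBRBRRBBR: Left { -2, -7/4, -55/32, -109/64 }, Right { -217/128, -27/16, -13/8, -3/2, -1, 0 } ⇒ simplest -435/256
RRBRBRRBBRB: Left { -2, -7/4, -55/32, -109/64, -435/256 }, Right { -217/128, -27/16, -13/8, -3/2, -1, 0 } ⇒ simplest -869/512
RRBRBRRBBRBR: Left { -2, -7/4, -55/32, -109/64, -435/256 }, Right { -869/512, -217/128, -27/16, -13/8, -3/2, -1, 0 } ⇒ simplest -1739/1024
RRBRBRRBBRBRR: Left { -2, -7/4, -55/32, -109/64, -435/256 }, Right { -1739/1024, -869/512, -217/128, -27/16, -13/8, -3/2, -1, 0 } ⇒ simplest -3479/2048
RRBRBRRBBRBRRB: Left { -2, -7/4, -55/32, -109/64, -435/256, -3479/2048 }, Right { -1739/1024, -869/512, -217/128, -27/16, -13/8, -3/2, -1, 0 } ⇒ simplest -6957/4096

-6957/4096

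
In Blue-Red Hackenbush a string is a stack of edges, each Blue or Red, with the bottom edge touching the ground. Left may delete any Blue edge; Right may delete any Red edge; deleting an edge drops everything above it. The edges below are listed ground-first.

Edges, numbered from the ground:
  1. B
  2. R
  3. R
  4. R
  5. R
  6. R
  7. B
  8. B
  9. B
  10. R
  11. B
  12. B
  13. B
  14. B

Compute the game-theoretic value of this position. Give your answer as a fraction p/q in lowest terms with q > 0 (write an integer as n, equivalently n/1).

479/8192

step 1: add B to get B; options L={ 0 } R={ ∅ } — 1
step 2: add R to get BR; options L={ 0 } R={ 1 } — 1/2
step 3: add R to get BRR; options L={ 0 } R={ 1/2,1 } — 1/4
step 4: add R to get BRRR; options L={ 0 } R={ 1/4,1/2,1 } — 1/8
step 5: add R to get BRRRR; options L={ 0 } R={ 1/8,1/4,1/2,1 } — 1/16
step 6: add R to get BRRRRR; options L={ 0 } R={ 1/16,1/8,1/4,1/2,1 } — 1/32
step 7: add B to get BRRRRRB; options L={ 0,1/32 } R={ 1/16,1/8,1/4,1/2,1 } — 3/64
step 8: add B to get BRRRRRBB; options L={ 0,1/32,3/64 } R={ 1/16,1/8,1/4,1/2,1 } — 7/128
step 9: add B to get BRRRRRBBB; options L={ 0,1/32,3/64,7/128 } R={ 1/16,1/8,1/4,1/2,1 } — 15/256
step 10: add R to get BRRRRRBBBR; options L={ 0,1/32,3/64,7/128 } R={ 15/256,1/16,1/8,1/4,1/2,1 } — 29/512
step 11: add B to get BRRRRRBBBRB; options L={ 0,1/32,3/64,7/128,29/512 } R={ 15/256,1/16,1/8,1/4,1/2,1 } — 59/1024
step 12: add B to get BRRRRRBBBRBB; options L={ 0,1/32,3/64,7/128,29/512,59/1024 } R={ 15/256,1/16,1/8,1/4,1/2,1 } — 119/2048
step 13: add B to get BRRRRRBBBRBBB; options L={ 0,1/32,3/64,7/128,29/512,59/1024,119/2048 } R={ 15/256,1/16,1/8,1/4,1/2,1 } — 239/4096
step 14: add B to get BRRRRRBBBRBBBB; options L={ 0,1/32,3/64,7/128,29/512,59/1024,119/2048,239/4096 } R={ 15/256,1/16,1/8,1/4,1/2,1 } — 479/8192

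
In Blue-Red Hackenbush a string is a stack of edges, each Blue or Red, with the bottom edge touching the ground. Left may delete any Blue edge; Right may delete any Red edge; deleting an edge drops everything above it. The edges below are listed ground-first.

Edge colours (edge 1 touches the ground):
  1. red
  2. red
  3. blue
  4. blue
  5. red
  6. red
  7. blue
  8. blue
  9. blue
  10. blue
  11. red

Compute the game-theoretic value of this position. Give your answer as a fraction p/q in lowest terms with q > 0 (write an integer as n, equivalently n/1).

-707/512

g(r) = { · | 0 } ⇒ -1
g(rr) = { · | -1; 0 } ⇒ -2
g(rrb) = { -2 | -1; 0 } ⇒ -3/2
g(rrbb) = { -2; -3/2 | -1; 0 } ⇒ -5/4
g(rrbbr) = { -2; -3/2 | -5/4; -1; 0 } ⇒ -11/8
g(rrbbrr) = { -2; -3/2 | -11/8; -5/4; -1; 0 } ⇒ -23/16
g(rrbbrrb) = { -2; -3/2; -23/16 | -11/8; -5/4; -1; 0 } ⇒ -45/32
g(rrbbrrbb) = { -2; -3/2; -23/16; -45/32 | -11/8; -5/4; -1; 0 } ⇒ -89/64
g(rrbbrrbbb) = { -2; -3/2; -23/16; -45/32; -89/64 | -11/8; -5/4; -1; 0 } ⇒ -177/128
g(rrbbrrbbbb) = { -2; -3/2; -23/16; -45/32; -89/64; -177/128 | -11/8; -5/4; -1; 0 } ⇒ -353/256
g(rrbbrrbbbbr) = { -2; -3/2; -23/16; -45/32; -89/64; -177/128 | -353/256; -11/8; -5/4; -1; 0 } ⇒ -707/512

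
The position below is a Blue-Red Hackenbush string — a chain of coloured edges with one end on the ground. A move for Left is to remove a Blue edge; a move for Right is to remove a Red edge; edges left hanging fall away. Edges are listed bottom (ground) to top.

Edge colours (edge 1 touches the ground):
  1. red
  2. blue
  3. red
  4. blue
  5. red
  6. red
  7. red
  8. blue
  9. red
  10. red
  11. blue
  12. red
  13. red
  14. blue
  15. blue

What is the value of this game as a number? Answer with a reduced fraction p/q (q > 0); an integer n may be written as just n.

Prefix values for red blue red blue red red red blue red red blue red red blue blue via {L|R} + simplicity:
r: Left { ∅ }, Right { 0 } → simplest -1
rb: Left { -1 }, Right { 0 } → simplest -1/2
rbr: Left { -1 }, Right { -1/2; 0 } → simplest -3/4
rbrb: Left { -1; -3/4 }, Right { -1/2; 0 } → simplest -5/8
rbrbr: Left { -1; -3/4 }, Right { -5/8; -1/2; 0 } → simplest -11/16
rbrbrr: Left { -1; -3/4 }, Right { -11/16; -5/8; -1/2; 0 } → simplest -23/32
rbrbrrr: Left { -1; -3/4 }, Right { -23/32; -11/16; -5/8; -1/2; 0 } → simplest -47/64
rbrbrrrb: Left { -1; -3/4; -47/64 }, Right { -23/32; -11/16; -5/8; -1/2; 0 } → simplest -93/128
rbrbrrrbr: Left { -1; -3/4; -47/64 }, Right { -93/128; -23/32; -11/16; -5/8; -1/2; 0 } → simplest -187/256
rbrbrrrbrr: Left { -1; -3/4; -47/64 }, Right { -187/256; -93/128; -23/32; -11/16; -5/8; -1/2; 0 } → simplest -375/512
rbrbrrrbrrb: Left { -1; -3/4; -47/64; -375/512 }, Right { -187/256; -93/128; -23/32; -11/16; -5/8; -1/2; 0 } → simplest -749/1024
rbrbrrrbrrbr: Left { -1; -3/4; -47/64; -375/512 }, Right { -749/1024; -187/256; -93/128; -23/32; -11/16; -5/8; -1/2; 0 } → simplest -1499/2048
rbrbrrrbrrbrr: Left { -1; -3/4; -47/64; -375/512 }, Right { -1499/2048; -749/1024; -187/256; -93/128; -23/32; -11/16; -5/8; -1/2; 0 } → simplest -2999/4096
rbrbrrrbrrbrrb: Left { -1; -3/4; -47/64; -375/512; -2999/4096 }, Right { -1499/2048; -749/1024; -187/256; -93/128; -23/32; -11/16; -5/8; -1/2; 0 } → simplest -5997/8192
rbrbrrrbrrbrrbb: Left { -1; -3/4; -47/64; -375/512; -2999/4096; -5997/8192 }, Right { -1499/2048; -749/1024; -187/256; -93/128; -23/32; -11/16; -5/8; -1/2; 0 } → simplest -11993/16384

-11993/16384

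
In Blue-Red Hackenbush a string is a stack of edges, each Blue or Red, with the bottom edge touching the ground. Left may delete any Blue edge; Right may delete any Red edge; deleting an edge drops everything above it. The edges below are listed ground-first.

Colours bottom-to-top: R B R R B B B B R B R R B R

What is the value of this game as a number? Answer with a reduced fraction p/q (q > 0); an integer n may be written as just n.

-6235/8192

Recurse on prefixes of the 14-edge string R B R R B B B B R B R R B R:
g_1 [R]  L=[∅]  R=[0]  ⇒ -1
g_2 [RB]  L=[-1]  R=[0]  ⇒ -1/2
g_3 [RBR]  L=[-1]  R=[-1/2,0]  ⇒ -3/4
g_4 [RBRR]  L=[-1]  R=[-3/4,-1/2,0]  ⇒ -7/8
g_5 [RBRRB]  L=[-1,-7/8]  R=[-3/4,-1/2,0]  ⇒ -13/16
g_6 [RBRRBB]  L=[-1,-7/8,-13/16]  R=[-3/4,-1/2,0]  ⇒ -25/32
g_7 [RBRRBBB]  L=[-1,-7/8,-13/16,-25/32]  R=[-3/4,-1/2,0]  ⇒ -49/64
g_8 [RBRRBBBB]  L=[-1,-7/8,-13/16,-25/32,-49/64]  R=[-3/4,-1/2,0]  ⇒ -97/128
g_9 [RBRRBBBBR]  L=[-1,-7/8,-13/16,-25/32,-49/64]  R=[-97/128,-3/4,-1/2,0]  ⇒ -195/256
g_10 [RBRRBBBBRB]  L=[-1,-7/8,-13/16,-25/32,-49/64,-195/256]  R=[-97/128,-3/4,-1/2,0]  ⇒ -389/512
g_11 [RBRRBBBBRBR]  L=[-1,-7/8,-13/16,-25/32,-49/64,-195/256]  R=[-389/512,-97/128,-3/4,-1/2,0]  ⇒ -779/1024
g_12 [RBRRBBBBRBRR]  L=[-1,-7/8,-13/16,-25/32,-49/64,-195/256]  R=[-779/1024,-389/512,-97/128,-3/4,-1/2,0]  ⇒ -1559/2048
g_13 [RBRRBBBBRBRRB]  L=[-1,-7/8,-13/16,-25/32,-49/64,-195/256,-1559/2048]  R=[-779/1024,-389/512,-97/128,-3/4,-1/2,0]  ⇒ -3117/4096
g_14 [RBRRBBBBRBRRBR]  L=[-1,-7/8,-13/16,-25/32,-49/64,-195/256,-1559/2048]  R=[-3117/4096,-779/1024,-389/512,-97/128,-3/4,-1/2,0]  ⇒ -6235/8192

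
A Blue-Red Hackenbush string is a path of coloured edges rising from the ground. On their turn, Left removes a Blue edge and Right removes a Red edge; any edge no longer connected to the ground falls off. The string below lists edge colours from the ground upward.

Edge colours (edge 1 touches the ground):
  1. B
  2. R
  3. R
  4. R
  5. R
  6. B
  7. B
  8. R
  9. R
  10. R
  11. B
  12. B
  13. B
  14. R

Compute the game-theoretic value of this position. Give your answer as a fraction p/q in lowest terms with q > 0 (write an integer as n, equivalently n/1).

B: Left { 0 }, Right { none } gives simplest 1
BR: Left { 0 }, Right { 1 } gives simplest 1/2
BRR: Left { 0 }, Right { 1/2 1 } gives simplest 1/4
BRRR: Left { 0 }, Right { 1/4 1/2 1 } gives simplest 1/8
BRRRR: Left { 0 }, Right { 1/8 1/4 1/2 1 } gives simplest 1/16
BRRRRB: Left { 0 1/16 }, Right { 1/8 1/4 1/2 1 } gives simplest 3/32
BRRRRBB: Left { 0 1/16 3/32 }, Right { 1/8 1/4 1/2 1 } gives simplest 7/64
BRRRRBBR: Left { 0 1/16 3/32 }, Right { 7/64 1/8 1/4 1/2 1 } gives simplest 13/128
BRRRRBBRR: Left { 0 1/16 3/32 }, Right { 13/128 7/64 1/8 1/4 1/2 1 } gives simplest 25/256
BRRRRBBRRR: Left { 0 1/16 3/32 }, Right { 25/256 13/128 7/64 1/8 1/4 1/2 1 } gives simplest 49/512
BRRRRBBRRRB: Left { 0 1/16 3/32 49/512 }, Right { 25/256 13/128 7/64 1/8 1/4 1/2 1 } gives simplest 99/1024
BRRRRBBRRRBB: Left { 0 1/16 3/32 49/512 99/1024 }, Right { 25/256 13/128 7/64 1/8 1/4 1/2 1 } gives simplest 199/2048
BRRRRBBRRRBBB: Left { 0 1/16 3/32 49/512 99/1024 199/2048 }, Right { 25/256 13/128 7/64 1/8 1/4 1/2 1 } gives simplest 399/4096
BRRRRBBRRRBBBR: Left { 0 1/16 3/32 49/512 99/1024 199/2048 }, Right { 399/4096 25/256 13/128 7/64 1/8 1/4 1/2 1 } gives simplest 797/8192

797/8192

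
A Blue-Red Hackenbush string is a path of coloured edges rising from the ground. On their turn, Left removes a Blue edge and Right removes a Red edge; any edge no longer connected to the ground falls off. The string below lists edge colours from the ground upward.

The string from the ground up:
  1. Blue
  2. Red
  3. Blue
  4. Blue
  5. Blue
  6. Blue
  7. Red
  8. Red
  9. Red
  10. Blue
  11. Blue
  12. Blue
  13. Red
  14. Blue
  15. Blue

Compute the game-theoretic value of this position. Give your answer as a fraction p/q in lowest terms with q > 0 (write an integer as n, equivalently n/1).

15479/16384

g(B) = { 0 | none } → 1
g(BR) = { 0 | 1 } → 1/2
g(BRB) = { 0 1/2 | 1 } → 3/4
g(BRBB) = { 0 1/2 3/4 | 1 } → 7/8
g(BRBBB) = { 0 1/2 3/4 7/8 | 1 } → 15/16
g(BRBBBB) = { 0 1/2 3/4 7/8 15/16 | 1 } → 31/32
g(BRBBBBR) = { 0 1/2 3/4 7/8 15/16 | 31/32 1 } → 61/64
g(BRBBBBRR) = { 0 1/2 3/4 7/8 15/16 | 61/64 31/32 1 } → 121/128
g(BRBBBBRRR) = { 0 1/2 3/4 7/8 15/16 | 121/128 61/64 31/32 1 } → 241/256
g(BRBBBBRRRB) = { 0 1/2 3/4 7/8 15/16 241/256 | 121/128 61/64 31/32 1 } → 483/512
g(BRBBBBRRRBB) = { 0 1/2 3/4 7/8 15/16 241/256 483/512 | 121/128 61/64 31/32 1 } → 967/1024
g(BRBBBBRRRBBB) = { 0 1/2 3/4 7/8 15/16 241/256 483/512 967/1024 | 121/128 61/64 31/32 1 } → 1935/2048
g(BRBBBBRRRBBBR) = { 0 1/2 3/4 7/8 15/16 241/256 483/512 967/1024 | 1935/2048 121/128 61/64 31/32 1 } → 3869/4096
g(BRBBBBRRRBBBRB) = { 0 1/2 3/4 7/8 15/16 241/256 483/512 967/1024 3869/4096 | 1935/2048 121/128 61/64 31/32 1 } → 7739/8192
g(BRBBBBRRRBBBRBB) = { 0 1/2 3/4 7/8 15/16 241/256 483/512 967/1024 3869/4096 7739/8192 | 1935/2048 121/128 61/64 31/32 1 } → 15479/16384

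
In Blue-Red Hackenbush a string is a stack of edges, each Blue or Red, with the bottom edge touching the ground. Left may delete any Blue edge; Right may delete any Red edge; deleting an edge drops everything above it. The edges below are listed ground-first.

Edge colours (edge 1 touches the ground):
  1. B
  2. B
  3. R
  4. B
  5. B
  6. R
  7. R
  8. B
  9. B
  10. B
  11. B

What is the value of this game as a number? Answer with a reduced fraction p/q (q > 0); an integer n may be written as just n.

927/512

Recurse on prefixes of the 11-edge string B B R B B R R B B B B:
B: Left { 0 }, Right { ∅ } ⇒ simplest 1
BB: Left { 0 1 }, Right { ∅ } ⇒ simplest 2
BBR: Left { 0 1 }, Right { 2 } ⇒ simplest 3/2
BBRB: Left { 0 1 3/2 }, Right { 2 } ⇒ simplest 7/4
BBRBB: Left { 0 1 3/2 7/4 }, Right { 2 } ⇒ simplest 15/8
BBRBBR: Left { 0 1 3/2 7/4 }, Right { 15/8 2 } ⇒ simplest 29/16
BBRBBRR: Left { 0 1 3/2 7/4 }, Right { 29/16 15/8 2 } ⇒ simplest 57/32
BBRBBRRB: Left { 0 1 3/2 7/4 57/32 }, Right { 29/16 15/8 2 } ⇒ simplest 115/64
BBRBBRRBB: Left { 0 1 3/2 7/4 57/32 115/64 }, Right { 29/16 15/8 2 } ⇒ simplest 231/128
BBRBBRRBBB: Left { 0 1 3/2 7/4 57/32 115/64 231/128 }, Right { 29/16 15/8 2 } ⇒ simplest 463/256
BBRBBRRBBBB: Left { 0 1 3/2 7/4 57/32 115/64 231/128 463/256 }, Right { 29/16 15/8 2 } ⇒ simplest 927/512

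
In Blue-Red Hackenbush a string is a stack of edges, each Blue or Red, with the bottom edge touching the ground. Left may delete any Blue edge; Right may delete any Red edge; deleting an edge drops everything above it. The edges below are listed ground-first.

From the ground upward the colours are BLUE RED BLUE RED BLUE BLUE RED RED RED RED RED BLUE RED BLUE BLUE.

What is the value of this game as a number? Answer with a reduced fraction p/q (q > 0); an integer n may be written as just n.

Prefix values for BLUE RED BLUE RED BLUE BLUE RED RED RED RED RED BLUE RED BLUE BLUE via {L|R} + simplicity:
1 of 15 · B · max L 0 · min R +∞ so 1
2 of 15 · BR · max L 0 · min R 1 so 1/2
3 of 15 · BRB · max L 1/2 · min R 1 so 3/4
4 of 15 · BRBR · max L 1/2 · min R 3/4 so 5/8
5 of 15 · BRBRB · max L 5/8 · min R 3/4 so 11/16
6 of 15 · BRBRBB · max L 11/16 · min R 3/4 so 23/32
7 of 15 · BRBRBBR · max L 11/16 · min R 23/32 so 45/64
8 of 15 · BRBRBBRR · max L 11/16 · min R 45/64 so 89/128
9 of 15 · BRBRBBRRR · max L 11/16 · min R 89/128 so 177/256
10 of 15 · BRBRBBRRRR · max L 11/16 · min R 177/256 so 353/512
11 of 15 · BRBRBBRRRRR · max L 11/16 · min R 353/512 so 705/1024
12 of 15 · BRBRBBRRRRRB · max L 705/1024 · min R 353/512 so 1411/2048
13 of 15 · BRBRBBRRRRRBR · max L 705/1024 · min R 1411/2048 so 2821/4096
14 of 15 · BRBRBBRRRRRBRB · max L 2821/4096 · min R 1411/2048 so 5643/8192
15 of 15 · BRBRBBRRRRRBRBB · max L 5643/8192 · min R 1411/2048 so 11287/16384

11287/16384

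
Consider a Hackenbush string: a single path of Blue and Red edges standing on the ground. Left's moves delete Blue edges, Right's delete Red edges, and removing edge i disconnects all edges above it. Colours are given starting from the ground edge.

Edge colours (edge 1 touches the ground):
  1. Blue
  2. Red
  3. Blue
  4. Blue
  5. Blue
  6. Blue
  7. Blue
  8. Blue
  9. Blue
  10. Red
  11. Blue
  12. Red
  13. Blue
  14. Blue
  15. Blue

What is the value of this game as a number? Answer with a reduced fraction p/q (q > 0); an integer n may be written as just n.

16303/16384

Recurse on prefixes of the 15-edge string Blue Red Blue Blue Blue Blue Blue Blue Blue Red Blue Red Blue Blue Blue:
val_1 [B]  L=[0]  R=[·]  ⇒ 1
val_2 [BR]  L=[0]  R=[1]  ⇒ 1/2
val_3 [BRB]  L=[0; 1/2]  R=[1]  ⇒ 3/4
val_4 [BRBB]  L=[0; 1/2; 3/4]  R=[1]  ⇒ 7/8
val_5 [BRBBB]  L=[0; 1/2; 3/4; 7/8]  R=[1]  ⇒ 15/16
val_6 [BRBBBB]  L=[0; 1/2; 3/4; 7/8; 15/16]  R=[1]  ⇒ 31/32
val_7 [BRBBBBB]  L=[0; 1/2; 3/4; 7/8; 15/16; 31/32]  R=[1]  ⇒ 63/64
val_8 [BRBBBBBB]  L=[0; 1/2; 3/4; 7/8; 15/16; 31/32; 63/64]  R=[1]  ⇒ 127/128
val_9 [BRBBBBBBB]  L=[0; 1/2; 3/4; 7/8; 15/16; 31/32; 63/64; 127/128]  R=[1]  ⇒ 255/256
val_10 [BRBBBBBBBR]  L=[0; 1/2; 3/4; 7/8; 15/16; 31/32; 63/64; 127/128]  R=[255/256; 1]  ⇒ 509/512
val_11 [BRBBBBBBBRB]  L=[0; 1/2; 3/4; 7/8; 15/16; 31/32; 63/64; 127/128; 509/512]  R=[255/256; 1]  ⇒ 1019/1024
val_12 [BRBBBBBBBRBR]  L=[0; 1/2; 3/4; 7/8; 15/16; 31/32; 63/64; 127/128; 509/512]  R=[1019/1024; 255/256; 1]  ⇒ 2037/2048
val_13 [BRBBBBBBBRBRB]  L=[0; 1/2; 3/4; 7/8; 15/16; 31/32; 63/64; 127/128; 509/512; 2037/2048]  R=[1019/1024; 255/256; 1]  ⇒ 4075/4096
val_14 [BRBBBBBBBRBRBB]  L=[0; 1/2; 3/4; 7/8; 15/16; 31/32; 63/64; 127/128; 509/512; 2037/2048; 4075/4096]  R=[1019/1024; 255/256; 1]  ⇒ 8151/8192
val_15 [BRBBBBBBBRBRBBB]  L=[0; 1/2; 3/4; 7/8; 15/16; 31/32; 63/64; 127/128; 509/512; 2037/2048; 4075/4096; 8151/8192]  R=[1019/1024; 255/256; 1]  ⇒ 16303/16384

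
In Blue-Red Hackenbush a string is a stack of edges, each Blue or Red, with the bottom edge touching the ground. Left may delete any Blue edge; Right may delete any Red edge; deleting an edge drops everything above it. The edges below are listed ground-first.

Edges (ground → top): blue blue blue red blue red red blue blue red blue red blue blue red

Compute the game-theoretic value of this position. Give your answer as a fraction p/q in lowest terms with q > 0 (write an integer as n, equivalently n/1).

10669/4096

G(b) = { 0 | none } ⇒ 1
G(bb) = { 0 1 | none } ⇒ 2
G(bbb) = { 0 1 2 | none } ⇒ 3
G(bbbr) = { 0 1 2 | 3 } ⇒ 5/2
G(bbbrb) = { 0 1 2 5/2 | 3 } ⇒ 11/4
G(bbbrbr) = { 0 1 2 5/2 | 11/4 3 } ⇒ 21/8
G(bbbrbrr) = { 0 1 2 5/2 | 21/8 11/4 3 } ⇒ 41/16
G(bbbrbrrb) = { 0 1 2 5/2 41/16 | 21/8 11/4 3 } ⇒ 83/32
G(bbbrbrrbb) = { 0 1 2 5/2 41/16 83/32 | 21/8 11/4 3 } ⇒ 167/64
G(bbbrbrrbbr) = { 0 1 2 5/2 41/16 83/32 | 167/64 21/8 11/4 3 } ⇒ 333/128
G(bbbrbrrbbrb) = { 0 1 2 5/2 41/16 83/32 333/128 | 167/64 21/8 11/4 3 } ⇒ 667/256
G(bbbrbrrbbrbr) = { 0 1 2 5/2 41/16 83/32 333/128 | 667/256 167/64 21/8 11/4 3 } ⇒ 1333/512
G(bbbrbrrbbrbrb) = { 0 1 2 5/2 41/16 83/32 333/128 1333/512 | 667/256 167/64 21/8 11/4 3 } ⇒ 2667/1024
G(bbbrbrrbbrbrbb) = { 0 1 2 5/2 41/16 83/32 333/128 1333/512 2667/1024 | 667/256 167/64 21/8 11/4 3 } ⇒ 5335/2048
G(bbbrbrrbbrbrbbr) = { 0 1 2 5/2 41/16 83/32 333/128 1333/512 2667/1024 | 5335/2048 667/256 167/64 21/8 11/4 3 } ⇒ 10669/4096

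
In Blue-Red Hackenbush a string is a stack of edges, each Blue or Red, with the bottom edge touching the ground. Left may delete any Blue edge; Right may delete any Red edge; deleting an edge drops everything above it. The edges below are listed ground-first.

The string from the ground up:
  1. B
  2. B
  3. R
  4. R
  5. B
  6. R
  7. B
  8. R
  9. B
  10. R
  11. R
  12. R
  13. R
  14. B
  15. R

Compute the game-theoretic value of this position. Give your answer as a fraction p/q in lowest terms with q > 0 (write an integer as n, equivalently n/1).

10885/8192

edge 1 of 15 (B): { 0 | none } = 1
edge 2 of 15 (B): { 0 1 | none } = 2
edge 3 of 15 (R): { 0 1 | 2 } = 3/2
edge 4 of 15 (R): { 0 1 | 3/2 2 } = 5/4
edge 5 of 15 (B): { 0 1 5/4 | 3/2 2 } = 11/8
edge 6 of 15 (R): { 0 1 5/4 | 11/8 3/2 2 } = 21/16
edge 7 of 15 (B): { 0 1 5/4 21/16 | 11/8 3/2 2 } = 43/32
edge 8 of 15 (R): { 0 1 5/4 21/16 | 43/32 11/8 3/2 2 } = 85/64
edge 9 of 15 (B): { 0 1 5/4 21/16 85/64 | 43/32 11/8 3/2 2 } = 171/128
edge 10 of 15 (R): { 0 1 5/4 21/16 85/64 | 171/128 43/32 11/8 3/2 2 } = 341/256
edge 11 of 15 (R): { 0 1 5/4 21/16 85/64 | 341/256 171/128 43/32 11/8 3/2 2 } = 681/512
edge 12 of 15 (R): { 0 1 5/4 21/16 85/64 | 681/512 341/256 171/128 43/32 11/8 3/2 2 } = 1361/1024
edge 13 of 15 (R): { 0 1 5/4 21/16 85/64 | 1361/1024 681/512 341/256 171/128 43/32 11/8 3/2 2 } = 2721/2048
edge 14 of 15 (B): { 0 1 5/4 21/16 85/64 2721/2048 | 1361/1024 681/512 341/256 171/128 43/32 11/8 3/2 2 } = 5443/4096
edge 15 of 15 (R): { 0 1 5/4 21/16 85/64 2721/2048 | 5443/4096 1361/1024 681/512 341/256 171/128 43/32 11/8 3/2 2 } = 10885/8192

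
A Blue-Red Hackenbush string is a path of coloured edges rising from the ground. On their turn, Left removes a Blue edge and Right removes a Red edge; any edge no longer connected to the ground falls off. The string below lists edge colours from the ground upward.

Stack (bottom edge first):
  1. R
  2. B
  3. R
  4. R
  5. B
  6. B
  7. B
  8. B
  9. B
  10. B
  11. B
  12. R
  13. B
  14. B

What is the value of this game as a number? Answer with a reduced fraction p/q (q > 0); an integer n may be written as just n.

-6153/8192

step 1: add R to get R; options L={ ∅ } R={ 0 } — -1
step 2: add B to get RB; options L={ -1 } R={ 0 } — -1/2
step 3: add R to get RBR; options L={ -1 } R={ -1/2 0 } — -3/4
step 4: add R to get RBRR; options L={ -1 } R={ -3/4 -1/2 0 } — -7/8
step 5: add B to get RBRRB; options L={ -1 -7/8 } R={ -3/4 -1/2 0 } — -13/16
step 6: add B to get RBRRBB; options L={ -1 -7/8 -13/16 } R={ -3/4 -1/2 0 } — -25/32
step 7: add B to get RBRRBBB; options L={ -1 -7/8 -13/16 -25/32 } R={ -3/4 -1/2 0 } — -49/64
step 8: add B to get RBRRBBBB; options L={ -1 -7/8 -13/16 -25/32 -49/64 } R={ -3/4 -1/2 0 } — -97/128
step 9: add B to get RBRRBBBBB; options L={ -1 -7/8 -13/16 -25/32 -49/64 -97/128 } R={ -3/4 -1/2 0 } — -193/256
step 10: add B to get RBRRBBBBBB; options L={ -1 -7/8 -13/16 -25/32 -49/64 -97/128 -193/256 } R={ -3/4 -1/2 0 } — -385/512
step 11: add B to get RBRRBBBBBBB; options L={ -1 -7/8 -13/16 -25/32 -49/64 -97/128 -193/256 -385/512 } R={ -3/4 -1/2 0 } — -769/1024
step 12: add R to get RBRRBBBBBBBR; options L={ -1 -7/8 -13/16 -25/32 -49/64 -97/128 -193/256 -385/512 } R={ -769/1024 -3/4 -1/2 0 } — -1539/2048
step 13: add B to get RBRRBBBBBBBRB; options L={ -1 -7/8 -13/16 -25/32 -49/64 -97/128 -193/256 -385/512 -1539/2048 } R={ -769/1024 -3/4 -1/2 0 } — -3077/4096
step 14: add B to get RBRRBBBBBBBRBB; options L={ -1 -7/8 -13/16 -25/32 -49/64 -97/128 -193/256 -385/512 -1539/2048 -3077/4096 } R={ -769/1024 -3/4 -1/2 0 } — -6153/8192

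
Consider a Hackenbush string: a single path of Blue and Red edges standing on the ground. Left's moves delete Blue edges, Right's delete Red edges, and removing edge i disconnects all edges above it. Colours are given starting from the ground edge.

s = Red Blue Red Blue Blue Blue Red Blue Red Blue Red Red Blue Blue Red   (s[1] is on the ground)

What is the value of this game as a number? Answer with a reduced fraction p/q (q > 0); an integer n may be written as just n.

v_1 [R]  L=[·]  R=[0]  => -1
v_2 [RB]  L=[-1]  R=[0]  => -1/2
v_3 [RBR]  L=[-1]  R=[-1/2; 0]  => -3/4
v_4 [RBRB]  L=[-1; -3/4]  R=[-1/2; 0]  => -5/8
v_5 [RBRBB]  L=[-1; -3/4; -5/8]  R=[-1/2; 0]  => -9/16
v_6 [RBRBBB]  L=[-1; -3/4; -5/8; -9/16]  R=[-1/2; 0]  => -17/32
v_7 [RBRBBBR]  L=[-1; -3/4; -5/8; -9/16]  R=[-17/32; -1/2; 0]  => -35/64
v_8 [RBRBBBRB]  L=[-1; -3/4; -5/8; -9/16; -35/64]  R=[-17/32; -1/2; 0]  => -69/128
v_9 [RBRBBBRBR]  L=[-1; -3/4; -5/8; -9/16; -35/64]  R=[-69/128; -17/32; -1/2; 0]  => -139/256
v_10 [RBRBBBRBRB]  L=[-1; -3/4; -5/8; -9/16; -35/64; -139/256]  R=[-69/128; -17/32; -1/2; 0]  => -277/512
v_11 [RBRBBBRBRBR]  L=[-1; -3/4; -5/8; -9/16; -35/64; -139/256]  R=[-277/512; -69/128; -17/32; -1/2; 0]  => -555/1024
v_12 [RBRBBBRBRBRR]  L=[-1; -3/4; -5/8; -9/16; -35/64; -139/256]  R=[-555/1024; -277/512; -69/128; -17/32; -1/2; 0]  => -1111/2048
v_13 [RBRBBBRBRBRRB]  L=[-1; -3/4; -5/8; -9/16; -35/64; -139/256; -1111/2048]  R=[-555/1024; -277/512; -69/128; -17/32; -1/2; 0]  => -2221/4096
v_14 [RBRBBBRBRBRRBB]  L=[-1; -3/4; -5/8; -9/16; -35/64; -139/256; -1111/2048; -2221/4096]  R=[-555/1024; -277/512; -69/128; -17/32; -1/2; 0]  => -4441/8192
v_15 [RBRBBBRBRBRRBBR]  L=[-1; -3/4; -5/8; -9/16; -35/64; -139/256; -1111/2048; -2221/4096]  R=[-4441/8192; -555/1024; -277/512; -69/128; -17/32; -1/2; 0]  => -8883/16384

-8883/16384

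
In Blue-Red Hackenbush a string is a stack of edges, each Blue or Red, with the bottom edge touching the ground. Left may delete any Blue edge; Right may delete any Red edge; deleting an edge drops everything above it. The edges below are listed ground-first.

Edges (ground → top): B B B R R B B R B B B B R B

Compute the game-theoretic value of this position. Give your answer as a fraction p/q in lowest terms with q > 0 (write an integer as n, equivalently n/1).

4987/2048

1 of 14 · B · max L 0 · min R +∞ — 1
2 of 14 · BB · max L 1 · min R +∞ — 2
3 of 14 · BBB · max L 2 · min R +∞ — 3
4 of 14 · BBBR · max L 2 · min R 3 — 5/2
5 of 14 · BBBRR · max L 2 · min R 5/2 — 9/4
6 of 14 · BBBRRB · max L 9/4 · min R 5/2 — 19/8
7 of 14 · BBBRRBB · max L 19/8 · min R 5/2 — 39/16
8 of 14 · BBBRRBBR · max L 19/8 · min R 39/16 — 77/32
9 of 14 · BBBRRBBRB · max L 77/32 · min R 39/16 — 155/64
10 of 14 · BBBRRBBRBB · max L 155/64 · min R 39/16 — 311/128
11 of 14 · BBBRRBBRBBB · max L 311/128 · min R 39/16 — 623/256
12 of 14 · BBBRRBBRBBBB · max L 623/256 · min R 39/16 — 1247/512
13 of 14 · BBBRRBBRBBBBR · max L 623/256 · min R 1247/512 — 2493/1024
14 of 14 · BBBRRBBRBBBBRB · max L 2493/1024 · min R 1247/512 — 4987/2048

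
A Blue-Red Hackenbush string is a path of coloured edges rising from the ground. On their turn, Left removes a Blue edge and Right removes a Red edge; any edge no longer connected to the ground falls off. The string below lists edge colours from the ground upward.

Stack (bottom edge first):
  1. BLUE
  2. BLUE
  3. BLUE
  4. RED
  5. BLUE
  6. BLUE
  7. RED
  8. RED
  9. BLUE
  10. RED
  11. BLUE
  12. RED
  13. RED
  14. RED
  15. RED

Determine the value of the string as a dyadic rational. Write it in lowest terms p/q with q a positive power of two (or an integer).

11425/4096

Prefix values for BLUE BLUE BLUE RED BLUE BLUE RED RED BLUE RED BLUE RED RED RED RED via {L|R} + simplicity:
B: Left { 0 }, Right {  } = simplest 1
BB: Left { 0; 1 }, Right {  } = simplest 2
BBB: Left { 0; 1; 2 }, Right {  } = simplest 3
BBBR: Left { 0; 1; 2 }, Right { 3 } = simplest 5/2
BBBRB: Left { 0; 1; 2; 5/2 }, Right { 3 } = simplest 11/4
BBBRBB: Left { 0; 1; 2; 5/2; 11/4 }, Right { 3 } = simplest 23/8
BBBRBBR: Left { 0; 1; 2; 5/2; 11/4 }, Right { 23/8; 3 } = simplest 45/16
BBBRBBRR: Left { 0; 1; 2; 5/2; 11/4 }, Right { 45/16; 23/8; 3 } = simplest 89/32
BBBRBBRRB: Left { 0; 1; 2; 5/2; 11/4; 89/32 }, Right { 45/16; 23/8; 3 } = simplest 179/64
BBBRBBRRBR: Left { 0; 1; 2; 5/2; 11/4; 89/32 }, Right { 179/64; 45/16; 23/8; 3 } = simplest 357/128
BBBRBBRRBRB: Left { 0; 1; 2; 5/2; 11/4; 89/32; 357/128 }, Right { 179/64; 45/16; 23/8; 3 } = simplest 715/256
BBBRBBRRBRBR: Left { 0; 1; 2; 5/2; 11/4; 89/32; 357/128 }, Right { 715/256; 179/64; 45/16; 23/8; 3 } = simplest 1429/512
BBBRBBRRBRBRR: Left { 0; 1; 2; 5/2; 11/4; 89/32; 357/128 }, Right { 1429/512; 715/256; 179/64; 45/16; 23/8; 3 } = simplest 2857/1024
BBBRBBRRBRBRRR: Left { 0; 1; 2; 5/2; 11/4; 89/32; 357/128 }, Right { 2857/1024; 1429/512; 715/256; 179/64; 45/16; 23/8; 3 } = simplest 5713/2048
BBBRBBRRBRBRRRR: Left { 0; 1; 2; 5/2; 11/4; 89/32; 357/128 }, Right { 5713/2048; 2857/1024; 1429/512; 715/256; 179/64; 45/16; 23/8; 3 } = simplest 11425/4096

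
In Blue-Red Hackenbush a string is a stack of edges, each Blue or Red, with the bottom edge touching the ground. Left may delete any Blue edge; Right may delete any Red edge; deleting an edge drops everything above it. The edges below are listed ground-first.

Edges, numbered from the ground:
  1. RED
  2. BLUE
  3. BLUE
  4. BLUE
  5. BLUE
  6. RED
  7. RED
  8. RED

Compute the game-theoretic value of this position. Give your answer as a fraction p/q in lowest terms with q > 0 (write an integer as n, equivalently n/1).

R: Left {  }, Right { 0 } gives simplest -1
RB: Left { -1 }, Right { 0 } gives simplest -1/2
RBB: Left { -1, -1/2 }, Right { 0 } gives simplest -1/4
RBBB: Left { -1, -1/2, -1/4 }, Right { 0 } gives simplest -1/8
RBBBB: Left { -1, -1/2, -1/4, -1/8 }, Right { 0 } gives simplest -1/16
RBBBBR: Left { -1, -1/2, -1/4, -1/8 }, Right { -1/16, 0 } gives simplest -3/32
RBBBBRR: Left { -1, -1/2, -1/4, -1/8 }, Right { -3/32, -1/16, 0 } gives simplest -7/64
RBBBBRRR: Left { -1, -1/2, -1/4, -1/8 }, Right { -7/64, -3/32, -1/16, 0 } gives simplest -15/128

-15/128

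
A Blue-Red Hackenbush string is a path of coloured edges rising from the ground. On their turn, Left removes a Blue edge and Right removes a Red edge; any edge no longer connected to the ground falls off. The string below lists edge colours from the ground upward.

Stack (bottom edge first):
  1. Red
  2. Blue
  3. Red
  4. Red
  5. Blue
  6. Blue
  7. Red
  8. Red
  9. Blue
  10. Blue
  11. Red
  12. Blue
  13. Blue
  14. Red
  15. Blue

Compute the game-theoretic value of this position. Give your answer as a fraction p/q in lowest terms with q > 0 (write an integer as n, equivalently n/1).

R: Left {  }, Right { 0 } so simplest -1
RB: Left { -1 }, Right { 0 } so simplest -1/2
RBR: Left { -1 }, Right { -1/2, 0 } so simplest -3/4
RBRR: Left { -1 }, Right { -3/4, -1/2, 0 } so simplest -7/8
RBRRB: Left { -1, -7/8 }, Right { -3/4, -1/2, 0 } so simplest -13/16
RBRRBB: Left { -1, -7/8, -13/16 }, Right { -3/4, -1/2, 0 } so simplest -25/32
RBRRBBR: Left { -1, -7/8, -13/16 }, Right { -25/32, -3/4, -1/2, 0 } so simplest -51/64
RBRRBBRR: Left { -1, -7/8, -13/16 }, Right { -51/64, -25/32, -3/4, -1/2, 0 } so simplest -103/128
RBRRBBRRB: Left { -1, -7/8, -13/16, -103/128 }, Right { -51/64, -25/32, -3/4, -1/2, 0 } so simplest -205/256
RBRRBBRRBB: Left { -1, -7/8, -13/16, -103/128, -205/256 }, Right { -51/64, -25/32, -3/4, -1/2, 0 } so simplest -409/512
RBRRBBRRBBR: Left { -1, -7/8, -13/16, -103/128, -205/256 }, Right { -409/512, -51/64, -25/32, -3/4, -1/2, 0 } so simplest -819/1024
RBRRBBRRBBRB: Left { -1, -7/8, -13/16, -103/128, -205/256, -819/1024 }, Right { -409/512, -51/64, -25/32, -3/4, -1/2, 0 } so simplest -1637/2048
RBRRBBRRBBRBB: Left { -1, -7/8, -13/16, -103/128, -205/256, -819/1024, -1637/2048 }, Right { -409/512, -51/64, -25/32, -3/4, -1/2, 0 } so simplest -3273/4096
RBRRBBRRBBRBBR: Left { -1, -7/8, -13/16, -103/128, -205/256, -819/1024, -1637/2048 }, Right { -3273/4096, -409/512, -51/64, -25/32, -3/4, -1/2, 0 } so simplest -6547/8192
RBRRBBRRBBRBBRB: Left { -1, -7/8, -13/16, -103/128, -205/256, -819/1024, -1637/2048, -6547/8192 }, Right { -3273/4096, -409/512, -51/64, -25/32, -3/4, -1/2, 0 } so simplest -13093/16384

-13093/16384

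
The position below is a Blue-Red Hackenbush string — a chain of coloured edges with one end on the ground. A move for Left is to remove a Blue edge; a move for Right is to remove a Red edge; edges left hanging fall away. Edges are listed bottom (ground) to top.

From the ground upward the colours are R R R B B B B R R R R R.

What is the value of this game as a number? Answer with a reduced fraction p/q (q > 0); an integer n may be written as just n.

-1087/512

1 of 12 · R · max L −∞ · min R 0 so -1
2 of 12 · RR · max L −∞ · min R -1 so -2
3 of 12 · RRR · max L −∞ · min R -2 so -3
4 of 12 · RRRB · max L -3 · min R -2 so -5/2
5 of 12 · RRRBB · max L -5/2 · min R -2 so -9/4
6 of 12 · RRRBBB · max L -9/4 · min R -2 so -17/8
7 of 12 · RRRBBBB · max L -17/8 · min R -2 so -33/16
8 of 12 · RRRBBBBR · max L -17/8 · min R -33/16 so -67/32
9 of 12 · RRRBBBBRR · max L -17/8 · min R -67/32 so -135/64
10 of 12 · RRRBBBBRRR · max L -17/8 · min R -135/64 so -271/128
11 of 12 · RRRBBBBRRRR · max L -17/8 · min R -271/128 so -543/256
12 of 12 · RRRBBBBRRRRR · max L -17/8 · min R -543/256 so -1087/512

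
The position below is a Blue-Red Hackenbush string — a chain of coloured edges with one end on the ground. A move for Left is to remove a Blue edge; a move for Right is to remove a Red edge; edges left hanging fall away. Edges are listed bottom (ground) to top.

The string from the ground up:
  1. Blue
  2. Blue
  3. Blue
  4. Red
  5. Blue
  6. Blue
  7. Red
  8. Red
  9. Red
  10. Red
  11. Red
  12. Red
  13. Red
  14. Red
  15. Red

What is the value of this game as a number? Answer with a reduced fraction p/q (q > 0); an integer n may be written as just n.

Recurse on prefixes of the 15-edge string Blue Blue Blue Red Blue Blue Red Red Red Red Red Red Red Red Red:
B: Left { 0 }, Right { (no moves) } = simplest 1
BB: Left { 0 1 }, Right { (no moves) } = simplest 2
BBB: Left { 0 1 2 }, Right { (no moves) } = simplest 3
BBBR: Left { 0 1 2 }, Right { 3 } = simplest 5/2
BBBRB: Left { 0 1 2 5/2 }, Right { 3 } = simplest 11/4
BBBRBB: Left { 0 1 2 5/2 11/4 }, Right { 3 } = simplest 23/8
BBBRBBR: Left { 0 1 2 5/2 11/4 }, Right { 23/8 3 } = simplest 45/16
BBBRBBRR: Left { 0 1 2 5/2 11/4 }, Right { 45/16 23/8 3 } = simplest 89/32
BBBRBBRRR: Left { 0 1 2 5/2 11/4 }, Right { 89/32 45/16 23/8 3 } = simplest 177/64
BBBRBBRRRR: Left { 0 1 2 5/2 11/4 }, Right { 177/64 89/32 45/16 23/8 3 } = simplest 353/128
BBBRBBRRRRR: Left { 0 1 2 5/2 11/4 }, Right { 353/128 177/64 89/32 45/16 23/8 3 } = simplest 705/256
BBBRBBRRRRRR: Left { 0 1 2 5/2 11/4 }, Right { 705/256 353/128 177/64 89/32 45/16 23/8 3 } = simplest 1409/512
BBBRBBRRRRRRR: Left { 0 1 2 5/2 11/4 }, Right { 1409/512 705/256 353/128 177/64 89/32 45/16 23/8 3 } = simplest 2817/1024
BBBRBBRRRRRRRR: Left { 0 1 2 5/2 11/4 }, Right { 2817/1024 1409/512 705/256 353/128 177/64 89/32 45/16 23/8 3 } = simplest 5633/2048
BBBRBBRRRRRRRRR: Left { 0 1 2 5/2 11/4 }, Right { 5633/2048 2817/1024 1409/512 705/256 353/128 177/64 89/32 45/16 23/8 3 } = simplest 11265/4096

11265/4096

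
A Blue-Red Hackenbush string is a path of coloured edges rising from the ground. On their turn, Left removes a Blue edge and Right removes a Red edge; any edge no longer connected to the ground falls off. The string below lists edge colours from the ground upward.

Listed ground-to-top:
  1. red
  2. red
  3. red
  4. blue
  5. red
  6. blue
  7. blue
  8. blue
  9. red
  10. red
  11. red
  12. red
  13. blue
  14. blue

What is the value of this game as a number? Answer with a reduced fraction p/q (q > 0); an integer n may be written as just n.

Prefix values for red red red blue red blue blue blue red red red red blue blue via {L|R} + simplicity:
edge 1 of 14 (red): {  | 0 } => -1
edge 2 of 14 (red): {  | -1; 0 } => -2
edge 3 of 14 (red): {  | -2; -1; 0 } => -3
edge 4 of 14 (blue): { -3 | -2; -1; 0 } => -5/2
edge 5 of 14 (red): { -3 | -5/2; -2; -1; 0 } => -11/4
edge 6 of 14 (blue): { -3; -11/4 | -5/2; -2; -1; 0 } => -21/8
edge 7 of 14 (blue): { -3; -11/4; -21/8 | -5/2; -2; -1; 0 } => -41/16
edge 8 of 14 (blue): { -3; -11/4; -21/8; -41/16 | -5/2; -2; -1; 0 } => -81/32
edge 9 of 14 (red): { -3; -11/4; -21/8; -41/16 | -81/32; -5/2; -2; -1; 0 } => -163/64
edge 10 of 14 (red): { -3; -11/4; -21/8; -41/16 | -163/64; -81/32; -5/2; -2; -1; 0 } => -327/128
edge 11 of 14 (red): { -3; -11/4; -21/8; -41/16 | -327/128; -163/64; -81/32; -5/2; -2; -1; 0 } => -655/256
edge 12 of 14 (red): { -3; -11/4; -21/8; -41/16 | -655/256; -327/128; -163/64; -81/32; -5/2; -2; -1; 0 } => -1311/512
edge 13 of 14 (blue): { -3; -11/4; -21/8; -41/16; -1311/512 | -655/256; -327/128; -163/64; -81/32; -5/2; -2; -1; 0 } => -2621/1024
edge 14 of 14 (blue): { -3; -11/4; -21/8; -41/16; -1311/512; -2621/1024 | -655/256; -327/128; -163/64; -81/32; -5/2; -2; -1; 0 } => -5241/2048

-5241/2048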